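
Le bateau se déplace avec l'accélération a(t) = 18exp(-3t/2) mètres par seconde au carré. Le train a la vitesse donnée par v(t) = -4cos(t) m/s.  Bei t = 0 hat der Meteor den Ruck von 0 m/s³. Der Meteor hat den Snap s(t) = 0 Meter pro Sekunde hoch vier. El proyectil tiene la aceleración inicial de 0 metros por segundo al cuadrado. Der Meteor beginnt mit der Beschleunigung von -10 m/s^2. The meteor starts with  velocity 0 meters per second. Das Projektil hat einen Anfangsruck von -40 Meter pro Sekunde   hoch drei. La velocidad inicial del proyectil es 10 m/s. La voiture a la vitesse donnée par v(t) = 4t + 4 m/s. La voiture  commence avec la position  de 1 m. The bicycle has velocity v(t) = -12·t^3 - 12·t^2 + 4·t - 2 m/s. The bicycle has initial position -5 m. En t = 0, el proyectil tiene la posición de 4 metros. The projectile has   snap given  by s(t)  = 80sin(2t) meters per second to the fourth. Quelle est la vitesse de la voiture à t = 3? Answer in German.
Aus der Gleichung für die Geschwindigkeit v(t) = 4·t + 4, setzen wir t = 3 ein und erhalten v = 16.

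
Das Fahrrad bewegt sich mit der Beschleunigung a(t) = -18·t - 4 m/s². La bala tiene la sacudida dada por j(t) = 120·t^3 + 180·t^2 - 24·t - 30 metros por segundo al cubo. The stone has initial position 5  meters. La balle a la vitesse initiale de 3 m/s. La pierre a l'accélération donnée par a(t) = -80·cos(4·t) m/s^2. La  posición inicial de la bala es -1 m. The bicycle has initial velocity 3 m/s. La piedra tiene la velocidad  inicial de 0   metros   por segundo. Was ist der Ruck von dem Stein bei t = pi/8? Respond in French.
Nous devons dériver notre équation de l'accélération a(t) = -80·cos(4·t) 1 fois. En prenant d/dt de a(t), nous trouvons j(t) = 320·sin(4·t). En utilisant j(t) = 320·sin(4·t) et en substituant t = pi/8, nous trouvons j = 320.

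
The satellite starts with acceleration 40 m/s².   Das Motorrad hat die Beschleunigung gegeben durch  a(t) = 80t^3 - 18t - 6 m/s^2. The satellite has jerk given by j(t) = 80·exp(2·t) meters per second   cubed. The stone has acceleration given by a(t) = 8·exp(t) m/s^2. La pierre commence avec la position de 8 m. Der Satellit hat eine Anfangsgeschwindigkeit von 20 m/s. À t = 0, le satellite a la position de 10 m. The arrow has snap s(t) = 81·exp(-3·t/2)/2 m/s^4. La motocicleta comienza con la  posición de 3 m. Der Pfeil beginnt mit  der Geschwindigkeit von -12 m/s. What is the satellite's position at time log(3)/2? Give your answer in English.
Starting from jerk j(t) = 80·exp(2·t), we take 3 integrals. The antiderivative of jerk is acceleration. Using a(0) = 40, we get a(t) = 40·exp(2·t). Finding the integral of a(t) and using v(0) = 20: v(t) = 20·exp(2·t). The antiderivative of velocity, with x(0) = 10, gives position: x(t) = 10·exp(2·t). From the given position equation x(t) = 10·exp(2·t), we substitute t = log(3)/2 to get x = 30.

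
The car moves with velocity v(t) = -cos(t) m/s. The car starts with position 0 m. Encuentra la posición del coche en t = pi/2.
Para resolver esto, necesitamos tomar 1 integral de nuestra ecuación de la velocidad v(t) = -cos(t). La integral de la velocidad es la posición. Usando x(0) = 0, obtenemos x(t) = -sin(t). De la ecuación de la posición x(t) = -sin(t), sustituimos t = pi/2 para obtener x = -1.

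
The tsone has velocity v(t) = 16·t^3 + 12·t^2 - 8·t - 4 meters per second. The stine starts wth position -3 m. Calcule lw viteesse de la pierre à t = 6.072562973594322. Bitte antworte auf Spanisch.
Usando v(t) = 16·t^3 + 12·t^2 - 8·t - 4 y sustituyendo t = 6.072562973594322, encontramos v = 3972.84311147291.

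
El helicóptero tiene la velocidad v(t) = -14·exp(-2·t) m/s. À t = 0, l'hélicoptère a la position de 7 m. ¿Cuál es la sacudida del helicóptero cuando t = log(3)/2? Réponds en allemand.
Ausgehend von der Geschwindigkeit v(t) = -14·exp(-2·t), nehmen wir 2 Ableitungen. Mit d/dt von v(t) finden wir a(t) = 28·exp(-2·t). Durch Ableiten von der Beschleunigung erhalten wir den Ruck: j(t) = -56·exp(-2·t). Aus der Gleichung für den Ruck j(t) = -56·exp(-2·t), setzen wir t = log(3)/2 ein und erhalten j = -56/3.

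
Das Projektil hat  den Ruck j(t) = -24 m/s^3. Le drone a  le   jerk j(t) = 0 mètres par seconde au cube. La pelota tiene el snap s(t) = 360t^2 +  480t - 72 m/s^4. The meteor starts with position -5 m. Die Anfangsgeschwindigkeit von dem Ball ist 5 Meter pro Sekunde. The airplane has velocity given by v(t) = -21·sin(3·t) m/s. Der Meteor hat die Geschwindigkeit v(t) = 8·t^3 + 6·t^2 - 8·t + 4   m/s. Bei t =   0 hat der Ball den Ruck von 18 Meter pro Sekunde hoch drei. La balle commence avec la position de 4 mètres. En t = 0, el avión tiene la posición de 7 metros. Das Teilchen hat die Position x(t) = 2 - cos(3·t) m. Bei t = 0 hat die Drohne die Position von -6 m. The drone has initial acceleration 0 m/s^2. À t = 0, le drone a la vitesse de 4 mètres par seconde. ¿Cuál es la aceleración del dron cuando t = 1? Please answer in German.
Um dies zu lösen, müssen wir 1 Integral unserer Gleichung für den Ruck j(t) = 0 finden. Durch Integration von dem Ruck und Verwendung der Anfangsbedingung a(0) = 0, erhalten wir a(t) = 0. Wir haben die Beschleunigung a(t) = 0. Durch Einsetzen von t = 1: a(1) = 0.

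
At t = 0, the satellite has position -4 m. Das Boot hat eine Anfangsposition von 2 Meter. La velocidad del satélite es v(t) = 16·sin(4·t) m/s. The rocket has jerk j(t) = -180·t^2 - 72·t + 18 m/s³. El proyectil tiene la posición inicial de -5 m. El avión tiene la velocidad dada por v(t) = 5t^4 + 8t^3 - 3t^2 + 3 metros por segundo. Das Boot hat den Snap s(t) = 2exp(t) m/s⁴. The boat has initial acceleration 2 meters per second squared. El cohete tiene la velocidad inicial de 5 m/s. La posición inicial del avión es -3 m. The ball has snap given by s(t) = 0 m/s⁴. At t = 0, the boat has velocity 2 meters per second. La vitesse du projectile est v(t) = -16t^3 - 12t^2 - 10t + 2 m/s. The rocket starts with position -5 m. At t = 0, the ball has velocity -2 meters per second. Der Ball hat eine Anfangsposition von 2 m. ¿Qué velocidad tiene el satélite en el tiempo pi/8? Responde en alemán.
Aus der Gleichung für die Geschwindigkeit v(t) = 16·sin(4·t), setzen wir t = pi/8 ein und erhalten v = 16.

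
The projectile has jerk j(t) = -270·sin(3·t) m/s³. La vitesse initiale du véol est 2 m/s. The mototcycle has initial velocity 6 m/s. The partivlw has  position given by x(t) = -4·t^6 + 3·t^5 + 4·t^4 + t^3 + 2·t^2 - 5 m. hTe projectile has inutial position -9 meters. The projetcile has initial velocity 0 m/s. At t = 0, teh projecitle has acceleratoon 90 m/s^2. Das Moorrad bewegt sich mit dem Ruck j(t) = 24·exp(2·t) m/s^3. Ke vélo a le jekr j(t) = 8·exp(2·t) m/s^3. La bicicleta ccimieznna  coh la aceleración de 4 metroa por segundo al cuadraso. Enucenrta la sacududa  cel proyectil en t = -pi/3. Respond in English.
From the given jerk equation j(t) = -270·sin(3·t), we substitute t = -pi/3 to get j = 0.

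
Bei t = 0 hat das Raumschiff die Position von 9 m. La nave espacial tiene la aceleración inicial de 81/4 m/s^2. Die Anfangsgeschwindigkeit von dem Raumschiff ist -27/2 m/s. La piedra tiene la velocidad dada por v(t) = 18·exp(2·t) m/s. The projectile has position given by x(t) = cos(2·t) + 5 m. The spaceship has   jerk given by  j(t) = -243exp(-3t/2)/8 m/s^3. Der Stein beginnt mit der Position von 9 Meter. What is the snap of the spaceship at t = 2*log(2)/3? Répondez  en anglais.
We must differentiate our jerk equation j(t) = -243·exp(-3·t/2)/8 1 time. The derivative of jerk gives snap: s(t) = 729·exp(-3·t/2)/16. We have snap s(t) = 729·exp(-3·t/2)/16. Substituting t = 2*log(2)/3: s(2*log(2)/3) = 729/32.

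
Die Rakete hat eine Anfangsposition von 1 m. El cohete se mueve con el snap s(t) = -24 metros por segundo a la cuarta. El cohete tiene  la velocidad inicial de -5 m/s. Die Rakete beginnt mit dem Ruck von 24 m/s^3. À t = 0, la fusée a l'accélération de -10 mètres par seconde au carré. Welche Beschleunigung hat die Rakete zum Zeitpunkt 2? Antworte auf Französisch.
Pour résoudre ceci, nous devons prendre 2 primitives de notre équation du snap s(t) = -24. En prenant ∫s(t)dt et en appliquant j(0) = 24, nous trouvons j(t) = 24 - 24·t. La primitive du jerk, avec a(0) = -10, donne l'accélération: a(t) = -12·t^2 + 24·t - 10. En utilisant a(t) = -12·t^2 + 24·t - 10 et en substituant t = 2, nous trouvons a = -10.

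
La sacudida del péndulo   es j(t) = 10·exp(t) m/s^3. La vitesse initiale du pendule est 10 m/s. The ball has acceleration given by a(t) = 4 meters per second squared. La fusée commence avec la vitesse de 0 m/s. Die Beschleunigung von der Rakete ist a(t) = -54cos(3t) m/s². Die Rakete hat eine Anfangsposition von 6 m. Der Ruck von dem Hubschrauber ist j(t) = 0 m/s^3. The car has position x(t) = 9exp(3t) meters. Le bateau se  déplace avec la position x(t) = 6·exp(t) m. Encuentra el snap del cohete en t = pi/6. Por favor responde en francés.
Pour résoudre ceci, nous devons prendre 2 dérivées de notre équation de l'accélération a(t) = -54·cos(3·t). La dérivée de l'accélération donne le jerk: j(t) = 162·sin(3·t). La dérivée du jerk donne le snap: s(t) = 486·cos(3·t). De l'équation du snap s(t) = 486·cos(3·t), nous substituons t = pi/6 pour obtenir s = 0.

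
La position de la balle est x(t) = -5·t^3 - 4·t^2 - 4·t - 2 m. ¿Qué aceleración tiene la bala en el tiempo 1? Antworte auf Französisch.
Pour résoudre ceci, nous devons prendre 2 dérivées de notre équation de la position x(t) = -5·t^3 - 4·t^2 - 4·t - 2. En dérivant la position, nous obtenons la vitesse: v(t) = -15·t^2 - 8·t - 4. En dérivant la vitesse, nous obtenons l'accélération: a(t) = -30·t - 8. Nous avons l'accélération a(t) = -30·t - 8. En substituant t = 1: a(1) = -38.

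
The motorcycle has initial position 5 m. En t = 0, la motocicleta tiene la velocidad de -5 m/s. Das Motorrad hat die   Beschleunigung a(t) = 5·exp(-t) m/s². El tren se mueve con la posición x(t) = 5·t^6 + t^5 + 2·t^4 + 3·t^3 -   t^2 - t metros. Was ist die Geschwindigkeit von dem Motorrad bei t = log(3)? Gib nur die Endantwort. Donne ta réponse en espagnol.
La respuesta es -5/3.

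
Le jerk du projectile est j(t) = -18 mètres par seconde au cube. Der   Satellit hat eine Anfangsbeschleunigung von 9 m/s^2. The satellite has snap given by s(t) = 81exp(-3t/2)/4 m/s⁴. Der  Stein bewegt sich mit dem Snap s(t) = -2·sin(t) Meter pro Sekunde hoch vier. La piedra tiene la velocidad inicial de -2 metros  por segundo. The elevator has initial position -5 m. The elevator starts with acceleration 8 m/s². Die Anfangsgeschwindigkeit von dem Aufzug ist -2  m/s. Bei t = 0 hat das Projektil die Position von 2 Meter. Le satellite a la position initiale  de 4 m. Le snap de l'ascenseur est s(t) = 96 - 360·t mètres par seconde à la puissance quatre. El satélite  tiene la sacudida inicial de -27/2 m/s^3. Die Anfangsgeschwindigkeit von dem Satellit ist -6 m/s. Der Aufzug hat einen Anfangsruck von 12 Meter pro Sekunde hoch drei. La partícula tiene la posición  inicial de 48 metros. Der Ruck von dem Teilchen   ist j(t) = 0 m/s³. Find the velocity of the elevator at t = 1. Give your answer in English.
To find the answer, we compute 3 integrals of s(t) = 96 - 360·t. Finding the antiderivative of s(t) and using j(0) = 12: j(t) = -180·t^2 + 96·t + 12. Taking ∫j(t)dt and applying a(0) = 8, we find a(t) = -60·t^3 + 48·t^2 + 12·t + 8. Finding the antiderivative of a(t) and using v(0) = -2: v(t) = -15·t^4 + 16·t^3 + 6·t^2 + 8·t - 2. From the given velocity equation v(t) = -15·t^4 + 16·t^3 + 6·t^2 + 8·t - 2, we substitute t = 1 to get v = 13.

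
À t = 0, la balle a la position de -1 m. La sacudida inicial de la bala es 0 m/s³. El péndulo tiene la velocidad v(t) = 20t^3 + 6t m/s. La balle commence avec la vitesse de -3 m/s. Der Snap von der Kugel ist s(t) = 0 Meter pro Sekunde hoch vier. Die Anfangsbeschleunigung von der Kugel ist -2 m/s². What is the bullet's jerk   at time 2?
To solve this, we need to take 1 antiderivative of our snap equation s(t) = 0. Integrating snap and using the initial condition j(0) = 0, we get j(t) = 0. From the given jerk equation j(t) = 0, we substitute t = 2 to get j = 0.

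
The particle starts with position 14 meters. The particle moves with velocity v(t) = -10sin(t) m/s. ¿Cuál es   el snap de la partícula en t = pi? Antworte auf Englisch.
To solve this, we need to take 3 derivatives of our velocity equation v(t) = -10·sin(t). Differentiating velocity, we get acceleration: a(t) = -10·cos(t). Taking d/dt of a(t), we find j(t) = 10·sin(t). Taking d/dt of j(t), we find s(t) = 10·cos(t). Using s(t) = 10·cos(t) and substituting t = pi, we find s = -10.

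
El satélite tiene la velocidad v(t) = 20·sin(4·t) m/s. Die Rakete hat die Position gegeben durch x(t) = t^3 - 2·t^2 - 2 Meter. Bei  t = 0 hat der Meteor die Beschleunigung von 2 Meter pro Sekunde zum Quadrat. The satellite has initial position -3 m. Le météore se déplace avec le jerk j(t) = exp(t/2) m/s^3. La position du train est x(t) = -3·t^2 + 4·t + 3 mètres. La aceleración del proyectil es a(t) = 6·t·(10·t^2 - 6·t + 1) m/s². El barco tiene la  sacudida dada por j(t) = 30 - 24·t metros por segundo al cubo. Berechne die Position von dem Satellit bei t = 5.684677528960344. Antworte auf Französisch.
Nous devons intégrer notre équation de la vitesse v(t) = 20·sin(4·t) 1 fois. La primitive de la vitesse est la position. En utilisant x(0) = -3, nous obtenons x(t) = 2 - 5·cos(4·t). En utilisant x(t) = 2 - 5·cos(4·t) et en substituant t = 5.684677528960344, nous trouvons x = 5.66674420125470.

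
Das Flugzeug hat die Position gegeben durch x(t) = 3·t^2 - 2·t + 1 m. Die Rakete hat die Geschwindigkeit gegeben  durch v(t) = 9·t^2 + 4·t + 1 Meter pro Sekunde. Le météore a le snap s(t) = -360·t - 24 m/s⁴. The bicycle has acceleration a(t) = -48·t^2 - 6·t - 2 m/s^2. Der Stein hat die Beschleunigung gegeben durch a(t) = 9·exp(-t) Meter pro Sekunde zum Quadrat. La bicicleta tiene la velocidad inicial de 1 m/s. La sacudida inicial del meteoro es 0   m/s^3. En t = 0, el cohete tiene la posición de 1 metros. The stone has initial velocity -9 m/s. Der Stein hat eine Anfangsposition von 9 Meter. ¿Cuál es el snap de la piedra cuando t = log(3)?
Partiendo de la aceleración a(t) = 9·exp(-t), tomamos 2 derivadas. Tomando d/dt de a(t), encontramos j(t) = -9·exp(-t). Derivando la sacudida, obtenemos el snap: s(t) = 9·exp(-t). Usando s(t) = 9·exp(-t) y sustituyendo t = log(3), encontramos s = 3.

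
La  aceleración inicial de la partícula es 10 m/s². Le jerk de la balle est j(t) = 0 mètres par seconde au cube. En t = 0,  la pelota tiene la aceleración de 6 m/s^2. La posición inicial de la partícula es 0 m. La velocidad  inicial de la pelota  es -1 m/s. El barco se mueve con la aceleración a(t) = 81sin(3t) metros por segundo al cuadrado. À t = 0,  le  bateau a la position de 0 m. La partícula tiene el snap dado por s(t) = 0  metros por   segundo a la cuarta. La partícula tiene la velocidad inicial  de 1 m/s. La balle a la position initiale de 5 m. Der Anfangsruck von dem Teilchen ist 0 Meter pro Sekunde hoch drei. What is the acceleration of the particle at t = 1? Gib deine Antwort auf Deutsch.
Um dies zu lösen, müssen wir 2 Stammfunktionen unserer Gleichung für den Snap s(t) = 0 finden. Mit ∫s(t)dt und Anwendung von j(0) = 0, finden wir j(t) = 0. Das Integral von dem Ruck ist die Beschleunigung. Mit a(0) = 10 erhalten wir a(t) = 10. Mit a(t) = 10 und Einsetzen von t = 1, finden wir a = 10.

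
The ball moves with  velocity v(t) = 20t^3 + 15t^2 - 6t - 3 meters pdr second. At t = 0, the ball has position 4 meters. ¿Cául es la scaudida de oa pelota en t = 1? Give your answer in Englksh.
Starting from velocity v(t) = 20·t^3 + 15·t^2 - 6·t - 3, we take 2 derivatives. Taking d/dt of v(t), we find a(t) = 60·t^2 + 30·t - 6. Taking d/dt of a(t), we find j(t) = 120·t + 30. From the given jerk equation j(t) = 120·t + 30, we substitute t = 1 to get j = 150.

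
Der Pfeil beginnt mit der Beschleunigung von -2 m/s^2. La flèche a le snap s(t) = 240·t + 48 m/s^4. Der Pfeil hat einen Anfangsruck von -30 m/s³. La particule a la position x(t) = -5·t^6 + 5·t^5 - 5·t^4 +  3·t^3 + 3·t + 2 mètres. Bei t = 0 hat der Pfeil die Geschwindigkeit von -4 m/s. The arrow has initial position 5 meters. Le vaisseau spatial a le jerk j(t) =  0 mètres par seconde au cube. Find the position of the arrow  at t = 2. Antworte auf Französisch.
Nous devons intégrer notre équation du snap s(t) = 240·t + 48 4 fois. En prenant ∫s(t)dt et en appliquant j(0) = -30, nous trouvons j(t) = 120·t^2 + 48·t - 30. L'intégrale du jerk est l'accélération. En utilisant a(0) = -2, nous obtenons a(t) = 40·t^3 + 24·t^2 - 30·t - 2. L'intégrale de l'accélération, avec v(0) = -4, donne la vitesse: v(t) = 10·t^4 + 8·t^3 - 15·t^2 - 2·t - 4. En prenant ∫v(t)dt et en appliquant x(0) = 5, nous trouvons x(t) = 2·t^5 + 2·t^4 - 5·t^3 - t^2 - 4·t + 5. Nous avons la position x(t) = 2·t^5 + 2·t^4 - 5·t^3 - t^2 - 4·t + 5. En substituant t = 2: x(2) = 49.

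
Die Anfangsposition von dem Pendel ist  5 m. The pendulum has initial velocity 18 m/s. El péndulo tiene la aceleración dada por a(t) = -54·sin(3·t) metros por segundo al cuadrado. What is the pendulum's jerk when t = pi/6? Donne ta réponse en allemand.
Um dies zu lösen, müssen wir 1 Ableitung unserer Gleichung für die Beschleunigung a(t) = -54·sin(3·t) nehmen. Durch Ableiten von der Beschleunigung erhalten wir den Ruck: j(t) = -162·cos(3·t). Aus der Gleichung für den Ruck j(t) = -162·cos(3·t), setzen wir t = pi/6 ein und erhalten j = 0.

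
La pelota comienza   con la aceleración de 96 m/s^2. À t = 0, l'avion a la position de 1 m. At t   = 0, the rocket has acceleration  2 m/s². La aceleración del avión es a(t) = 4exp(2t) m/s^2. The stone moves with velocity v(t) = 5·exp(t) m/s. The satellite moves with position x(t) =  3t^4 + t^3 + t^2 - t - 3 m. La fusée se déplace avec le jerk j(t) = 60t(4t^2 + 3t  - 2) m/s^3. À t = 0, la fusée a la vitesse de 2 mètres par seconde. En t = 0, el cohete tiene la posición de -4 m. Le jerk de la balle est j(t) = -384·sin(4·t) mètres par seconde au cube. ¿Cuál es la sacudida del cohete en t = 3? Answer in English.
From the given jerk equation j(t) = 60·t·(4·t^2 + 3·t - 2), we substitute t = 3 to get j = 7740.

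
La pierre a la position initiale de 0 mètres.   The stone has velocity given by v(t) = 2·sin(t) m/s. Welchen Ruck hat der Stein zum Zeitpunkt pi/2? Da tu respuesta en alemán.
Ausgehend von der Geschwindigkeit v(t) = 2·sin(t), nehmen wir 2 Ableitungen. Die Ableitung von der Geschwindigkeit ergibt die Beschleunigung: a(t) = 2·cos(t). Durch Ableiten von der Beschleunigung erhalten wir den Ruck: j(t) = -2·sin(t). Wir haben den Ruck j(t) = -2·sin(t). Durch Einsetzen von t = pi/2: j(pi/2) = -2.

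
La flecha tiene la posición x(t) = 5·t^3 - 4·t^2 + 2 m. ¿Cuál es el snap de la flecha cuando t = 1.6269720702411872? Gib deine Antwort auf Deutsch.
Wir müssen unsere Gleichung für die Position x(t) = 5·t^3 - 4·t^2 + 2 4-mal ableiten. Durch Ableiten von der Position erhalten wir die Geschwindigkeit: v(t) = 15·t^2 - 8·t. Mit d/dt von v(t) finden wir a(t) = 30·t - 8. Mit d/dt von a(t) finden wir j(t) = 30. Mit d/dt von j(t) finden wir s(t) = 0. Mit s(t) = 0 und Einsetzen von t = 1.6269720702411872, finden wir s = 0.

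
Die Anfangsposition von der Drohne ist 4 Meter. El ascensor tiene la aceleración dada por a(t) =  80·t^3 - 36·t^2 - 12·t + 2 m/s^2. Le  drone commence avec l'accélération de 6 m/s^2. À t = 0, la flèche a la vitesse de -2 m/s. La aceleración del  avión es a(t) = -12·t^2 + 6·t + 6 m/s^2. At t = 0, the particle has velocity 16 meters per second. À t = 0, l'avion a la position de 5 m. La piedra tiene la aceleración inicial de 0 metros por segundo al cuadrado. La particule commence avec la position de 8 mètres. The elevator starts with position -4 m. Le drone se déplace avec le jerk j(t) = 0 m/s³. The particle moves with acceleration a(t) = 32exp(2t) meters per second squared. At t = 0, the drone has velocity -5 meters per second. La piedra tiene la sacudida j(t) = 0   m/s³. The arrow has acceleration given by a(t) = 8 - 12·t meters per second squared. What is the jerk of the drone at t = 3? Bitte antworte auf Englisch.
From the given jerk equation j(t) = 0, we substitute t = 3 to get j = 0.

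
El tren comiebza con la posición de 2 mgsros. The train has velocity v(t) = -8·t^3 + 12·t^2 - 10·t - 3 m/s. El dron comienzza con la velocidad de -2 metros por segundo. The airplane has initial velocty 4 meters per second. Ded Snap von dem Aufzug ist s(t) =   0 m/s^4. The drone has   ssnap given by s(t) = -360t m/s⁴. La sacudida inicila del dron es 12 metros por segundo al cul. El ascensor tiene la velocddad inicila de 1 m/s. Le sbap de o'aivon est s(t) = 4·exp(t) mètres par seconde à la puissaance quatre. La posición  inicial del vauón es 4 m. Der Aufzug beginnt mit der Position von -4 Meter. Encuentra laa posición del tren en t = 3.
Para resolver esto, necesitamos tomar 1 integral de nuestra ecuación de la velocidad v(t) = -8·t^3 + 12·t^2 - 10·t - 3. Tomando ∫v(t)dt y aplicando x(0) = 2, encontramos x(t) = -2·t^4 + 4·t^3 - 5·t^2 - 3·t + 2. De la ecuación de la posición x(t) = -2·t^4 + 4·t^3 - 5·t^2 - 3·t + 2, sustituimos t = 3 para obtener x = -106.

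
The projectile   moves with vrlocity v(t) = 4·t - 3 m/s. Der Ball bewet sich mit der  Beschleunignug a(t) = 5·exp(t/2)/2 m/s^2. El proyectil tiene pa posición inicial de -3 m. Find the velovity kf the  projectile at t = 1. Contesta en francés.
En utilisant v(t) = 4·t - 3 et en substituant t = 1, nous trouvons v = 1.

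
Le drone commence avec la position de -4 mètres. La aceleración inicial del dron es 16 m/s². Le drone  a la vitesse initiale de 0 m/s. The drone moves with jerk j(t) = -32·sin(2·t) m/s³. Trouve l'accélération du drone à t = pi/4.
En partant du jerk j(t) = -32·sin(2·t), nous prenons 1 intégrale. L'intégrale du jerk, avec a(0) = 16, donne l'accélération: a(t) = 16·cos(2·t). En utilisant a(t) = 16·cos(2·t) et en substituant t = pi/4, nous trouvons a = 0.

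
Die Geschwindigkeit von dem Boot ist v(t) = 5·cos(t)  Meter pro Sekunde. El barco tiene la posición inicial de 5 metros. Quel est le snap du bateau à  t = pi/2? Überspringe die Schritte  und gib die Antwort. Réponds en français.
s(pi/2) = 5.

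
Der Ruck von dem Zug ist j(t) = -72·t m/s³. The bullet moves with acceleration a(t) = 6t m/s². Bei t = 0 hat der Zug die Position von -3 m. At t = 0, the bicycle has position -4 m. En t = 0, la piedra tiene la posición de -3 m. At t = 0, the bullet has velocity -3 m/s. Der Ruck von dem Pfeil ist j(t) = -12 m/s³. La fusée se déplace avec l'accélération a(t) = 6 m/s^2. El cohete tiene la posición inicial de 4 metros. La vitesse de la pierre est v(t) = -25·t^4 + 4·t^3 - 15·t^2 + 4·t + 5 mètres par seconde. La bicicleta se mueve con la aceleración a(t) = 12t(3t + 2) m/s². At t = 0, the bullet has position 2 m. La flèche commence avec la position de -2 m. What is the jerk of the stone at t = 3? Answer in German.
Ausgehend von der Geschwindigkeit v(t) = -25·t^4 + 4·t^3 - 15·t^2 + 4·t + 5, nehmen wir 2 Ableitungen. Die Ableitung von der Geschwindigkeit ergibt die Beschleunigung: a(t) = -100·t^3 + 12·t^2 - 30·t + 4. Die Ableitung von der Beschleunigung ergibt den Ruck: j(t) = -300·t^2 + 24·t - 30. Aus der Gleichung für den Ruck j(t) = -300·t^2 + 24·t - 30, setzen wir t = 3 ein und erhalten j = -2658.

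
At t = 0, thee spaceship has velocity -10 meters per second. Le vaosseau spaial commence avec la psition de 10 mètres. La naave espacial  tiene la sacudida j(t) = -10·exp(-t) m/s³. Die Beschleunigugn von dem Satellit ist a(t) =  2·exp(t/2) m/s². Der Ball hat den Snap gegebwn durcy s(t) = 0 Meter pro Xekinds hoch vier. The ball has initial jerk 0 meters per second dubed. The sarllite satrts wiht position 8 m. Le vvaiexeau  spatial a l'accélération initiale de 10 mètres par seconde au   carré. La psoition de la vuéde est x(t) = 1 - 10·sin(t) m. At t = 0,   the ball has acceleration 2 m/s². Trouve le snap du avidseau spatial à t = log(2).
Pour résoudre ceci, nous devons prendre 1 dérivée de notre équation du jerk j(t) = -10·exp(-t). La dérivée du jerk donne le snap: s(t) = 10·exp(-t). De l'équation du snap s(t) = 10·exp(-t), nous substituons t = log(2) pour obtenir s = 5.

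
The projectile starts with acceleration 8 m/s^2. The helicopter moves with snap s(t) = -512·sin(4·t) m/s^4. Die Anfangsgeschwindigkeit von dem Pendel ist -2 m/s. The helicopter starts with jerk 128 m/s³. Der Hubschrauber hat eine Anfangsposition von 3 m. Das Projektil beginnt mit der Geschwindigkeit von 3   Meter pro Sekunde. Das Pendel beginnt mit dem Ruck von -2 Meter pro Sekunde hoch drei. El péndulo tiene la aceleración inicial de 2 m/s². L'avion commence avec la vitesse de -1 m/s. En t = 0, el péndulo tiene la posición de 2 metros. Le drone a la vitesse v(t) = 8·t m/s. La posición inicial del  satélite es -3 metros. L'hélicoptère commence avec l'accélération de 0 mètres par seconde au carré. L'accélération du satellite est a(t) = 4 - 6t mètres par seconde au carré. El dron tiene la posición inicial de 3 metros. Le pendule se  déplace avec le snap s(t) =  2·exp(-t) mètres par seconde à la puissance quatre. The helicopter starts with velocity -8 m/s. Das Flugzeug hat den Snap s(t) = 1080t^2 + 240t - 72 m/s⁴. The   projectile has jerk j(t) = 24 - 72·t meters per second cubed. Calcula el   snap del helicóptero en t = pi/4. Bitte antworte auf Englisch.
We have snap s(t) = -512·sin(4·t). Substituting t = pi/4: s(pi/4) = 0.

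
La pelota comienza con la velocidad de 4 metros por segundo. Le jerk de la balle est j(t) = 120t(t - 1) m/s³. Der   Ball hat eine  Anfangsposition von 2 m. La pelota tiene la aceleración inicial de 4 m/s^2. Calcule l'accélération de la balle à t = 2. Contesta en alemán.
Wir müssen die Stammfunktion unserer Gleichung für den Ruck j(t) = 120·t·(t - 1) 1-mal finden. Durch Integration von dem Ruck und Verwendung der Anfangsbedingung a(0) = 4, erhalten wir a(t) = 40·t^3 - 60·t^2 + 4. Aus der Gleichung für die Beschleunigung a(t) = 40·t^3 - 60·t^2 + 4, setzen wir t = 2 ein und erhalten a = 84.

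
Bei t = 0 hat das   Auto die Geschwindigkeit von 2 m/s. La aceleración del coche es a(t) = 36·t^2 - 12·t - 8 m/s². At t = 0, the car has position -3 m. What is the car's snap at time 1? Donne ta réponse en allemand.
Um dies zu lösen, müssen wir 2 Ableitungen unserer Gleichung für die Beschleunigung a(t) = 36·t^2 - 12·t - 8 nehmen. Die Ableitung von der Beschleunigung ergibt den Ruck: j(t) = 72·t - 12. Durch Ableiten von dem Ruck erhalten wir den Snap: s(t) = 72. Wir haben den Snap s(t) = 72. Durch Einsetzen von t = 1: s(1) = 72.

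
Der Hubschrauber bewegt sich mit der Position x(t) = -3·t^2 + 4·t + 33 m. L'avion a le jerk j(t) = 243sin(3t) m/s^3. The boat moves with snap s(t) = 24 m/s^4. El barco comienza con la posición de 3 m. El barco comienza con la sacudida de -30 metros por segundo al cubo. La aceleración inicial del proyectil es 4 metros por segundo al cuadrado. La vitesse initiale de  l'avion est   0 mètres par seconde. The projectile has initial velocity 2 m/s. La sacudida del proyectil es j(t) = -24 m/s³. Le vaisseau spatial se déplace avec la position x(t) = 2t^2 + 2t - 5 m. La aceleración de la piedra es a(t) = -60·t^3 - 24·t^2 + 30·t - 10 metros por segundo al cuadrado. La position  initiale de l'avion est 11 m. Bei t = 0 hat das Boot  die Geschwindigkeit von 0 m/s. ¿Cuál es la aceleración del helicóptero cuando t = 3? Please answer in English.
We must differentiate our position equation x(t) = -3·t^2 + 4·t + 33 2 times. Differentiating position, we get velocity: v(t) = 4 - 6·t. Differentiating velocity, we get acceleration: a(t) = -6. We have acceleration a(t) = -6. Substituting t = 3: a(3) = -6.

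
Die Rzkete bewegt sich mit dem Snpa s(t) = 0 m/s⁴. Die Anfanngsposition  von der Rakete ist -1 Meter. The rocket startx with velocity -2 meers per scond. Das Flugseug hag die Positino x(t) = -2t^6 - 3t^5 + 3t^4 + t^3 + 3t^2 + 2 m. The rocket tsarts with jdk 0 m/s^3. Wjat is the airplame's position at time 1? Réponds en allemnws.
Mit x(t) = -2·t^6 - 3·t^5 + 3·t^4 + t^3 + 3·t^2 + 2 und Einsetzen von t = 1, finden wir x = 4.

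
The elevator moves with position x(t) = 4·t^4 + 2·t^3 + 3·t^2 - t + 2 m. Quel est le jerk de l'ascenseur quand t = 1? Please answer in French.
Nous devons dériver notre équation de la position x(t) = 4·t^4 + 2·t^3 + 3·t^2 - t + 2 3 fois. En prenant d/dt de x(t), nous trouvons v(t) = 16·t^3 + 6·t^2 + 6·t - 1. La dérivée de la vitesse donne l'accélération: a(t) = 48·t^2 + 12·t + 6. En dérivant l'accélération, nous obtenons le jerk: j(t) = 96·t + 12. De l'équation du jerk j(t) = 96·t + 12, nous substituons t = 1 pour obtenir j = 108.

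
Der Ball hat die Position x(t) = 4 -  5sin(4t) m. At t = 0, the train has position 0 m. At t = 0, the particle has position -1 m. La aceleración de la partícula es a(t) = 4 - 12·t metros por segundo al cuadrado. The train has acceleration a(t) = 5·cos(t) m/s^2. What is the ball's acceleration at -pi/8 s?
Starting from position x(t) = 4 - 5·sin(4·t), we take 2 derivatives. Differentiating position, we get velocity: v(t) = -20·cos(4·t). Differentiating velocity, we get acceleration: a(t) = 80·sin(4·t). We have acceleration a(t) = 80·sin(4·t). Substituting t = -pi/8: a(-pi/8) = -80.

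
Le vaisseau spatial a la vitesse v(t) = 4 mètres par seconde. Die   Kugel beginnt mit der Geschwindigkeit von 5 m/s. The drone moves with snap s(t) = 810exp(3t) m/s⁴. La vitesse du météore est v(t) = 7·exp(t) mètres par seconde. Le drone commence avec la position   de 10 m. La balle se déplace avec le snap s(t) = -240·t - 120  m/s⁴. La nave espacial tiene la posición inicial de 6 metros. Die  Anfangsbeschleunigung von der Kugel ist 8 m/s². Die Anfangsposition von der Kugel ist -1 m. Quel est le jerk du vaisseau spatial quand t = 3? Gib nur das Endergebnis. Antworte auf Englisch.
At t = 3, j = 0.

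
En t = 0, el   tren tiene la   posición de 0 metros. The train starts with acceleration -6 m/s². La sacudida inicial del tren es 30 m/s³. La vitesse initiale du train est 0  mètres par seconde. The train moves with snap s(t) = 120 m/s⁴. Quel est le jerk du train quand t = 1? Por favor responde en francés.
Nous devons intégrer notre équation du snap s(t) = 120 1 fois. L'intégrale du snap, avec j(0) = 30, donne le jerk: j(t) = 120·t + 30. En utilisant j(t) = 120·t + 30 et en substituant t = 1, nous trouvons j = 150.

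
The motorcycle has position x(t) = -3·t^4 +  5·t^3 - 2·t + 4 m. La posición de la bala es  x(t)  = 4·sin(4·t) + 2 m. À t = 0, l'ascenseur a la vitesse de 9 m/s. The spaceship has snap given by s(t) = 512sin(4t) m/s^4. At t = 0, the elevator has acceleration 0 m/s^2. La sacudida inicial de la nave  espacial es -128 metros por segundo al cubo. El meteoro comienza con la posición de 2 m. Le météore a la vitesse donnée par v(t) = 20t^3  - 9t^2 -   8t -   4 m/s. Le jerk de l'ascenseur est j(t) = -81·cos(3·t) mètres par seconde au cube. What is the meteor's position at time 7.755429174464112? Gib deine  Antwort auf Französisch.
Pour résoudre ceci, nous devons prendre 1 primitive de notre équation de la vitesse v(t) = 20·t^3 - 9·t^2 - 8·t - 4. La primitive de la vitesse, avec x(0) = 2, donne la position: x(t) = 5·t^4 - 3·t^3 - 4·t^2 - 4·t + 2. En utilisant x(t) = 5·t^4 - 3·t^3 - 4·t^2 - 4·t + 2 et en substituant t = 7.755429174464112, nous trouvons x = 16419.1181526877.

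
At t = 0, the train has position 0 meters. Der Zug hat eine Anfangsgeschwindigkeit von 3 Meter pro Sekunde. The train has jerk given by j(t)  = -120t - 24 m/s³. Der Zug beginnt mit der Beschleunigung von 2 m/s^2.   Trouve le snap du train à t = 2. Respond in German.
Ausgehend von dem Ruck j(t) = -120·t - 24, nehmen wir 1 Ableitung. Mit d/dt von j(t) finden wir s(t) = -120. Mit s(t) = -120 und Einsetzen von t = 2, finden wir s = -120.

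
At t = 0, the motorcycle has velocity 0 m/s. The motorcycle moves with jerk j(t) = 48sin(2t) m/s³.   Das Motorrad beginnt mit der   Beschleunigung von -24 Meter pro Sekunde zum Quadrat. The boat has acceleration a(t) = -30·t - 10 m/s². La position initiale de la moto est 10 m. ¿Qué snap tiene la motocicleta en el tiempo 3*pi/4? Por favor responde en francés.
Pour résoudre ceci, nous devons prendre 1 dérivée de notre équation du jerk j(t) = 48·sin(2·t). En prenant d/dt de j(t), nous trouvons s(t) = 96·cos(2·t). De l'équation du snap s(t) = 96·cos(2·t), nous substituons t = 3*pi/4 pour obtenir s = 0.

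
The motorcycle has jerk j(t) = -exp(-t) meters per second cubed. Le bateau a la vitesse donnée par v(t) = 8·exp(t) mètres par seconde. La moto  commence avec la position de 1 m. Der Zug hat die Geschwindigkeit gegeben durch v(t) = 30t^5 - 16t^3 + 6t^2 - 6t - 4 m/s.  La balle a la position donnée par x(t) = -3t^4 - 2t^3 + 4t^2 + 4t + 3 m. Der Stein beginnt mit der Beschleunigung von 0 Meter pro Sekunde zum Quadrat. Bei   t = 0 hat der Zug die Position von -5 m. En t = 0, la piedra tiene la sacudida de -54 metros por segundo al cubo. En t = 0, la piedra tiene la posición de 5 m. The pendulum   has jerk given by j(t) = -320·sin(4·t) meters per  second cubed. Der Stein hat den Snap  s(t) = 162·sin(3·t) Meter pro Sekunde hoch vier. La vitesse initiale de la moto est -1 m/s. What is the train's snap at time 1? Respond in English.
To solve this, we need to take 3 derivatives of our velocity equation v(t) = 30·t^5 - 16·t^3 + 6·t^2 - 6·t - 4. Differentiating velocity, we get acceleration: a(t) = 150·t^4 - 48·t^2 + 12·t - 6. Differentiating acceleration, we get jerk: j(t) = 600·t^3 - 96·t + 12. Taking d/dt of j(t), we find s(t) = 1800·t^2 - 96. We have snap s(t) = 1800·t^2 - 96. Substituting t = 1: s(1) = 1704.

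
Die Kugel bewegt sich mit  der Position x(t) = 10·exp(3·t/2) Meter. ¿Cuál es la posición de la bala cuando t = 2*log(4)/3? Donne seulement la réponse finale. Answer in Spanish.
La respuesta es 40.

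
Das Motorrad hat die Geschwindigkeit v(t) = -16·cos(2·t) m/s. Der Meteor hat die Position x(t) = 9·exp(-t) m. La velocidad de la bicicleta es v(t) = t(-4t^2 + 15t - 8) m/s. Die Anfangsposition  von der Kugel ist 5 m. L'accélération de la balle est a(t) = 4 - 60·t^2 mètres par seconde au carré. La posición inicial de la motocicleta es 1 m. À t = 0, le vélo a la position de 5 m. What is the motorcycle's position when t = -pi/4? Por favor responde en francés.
En partant de la vitesse v(t) = -16·cos(2·t), nous prenons 1 primitive. La primitive de la vitesse est la position. En utilisant x(0) = 1, nous obtenons x(t) = 1 - 8·sin(2·t). De l'équation de la position x(t) = 1 - 8·sin(2·t), nous substituons t = -pi/4 pour obtenir x = 9.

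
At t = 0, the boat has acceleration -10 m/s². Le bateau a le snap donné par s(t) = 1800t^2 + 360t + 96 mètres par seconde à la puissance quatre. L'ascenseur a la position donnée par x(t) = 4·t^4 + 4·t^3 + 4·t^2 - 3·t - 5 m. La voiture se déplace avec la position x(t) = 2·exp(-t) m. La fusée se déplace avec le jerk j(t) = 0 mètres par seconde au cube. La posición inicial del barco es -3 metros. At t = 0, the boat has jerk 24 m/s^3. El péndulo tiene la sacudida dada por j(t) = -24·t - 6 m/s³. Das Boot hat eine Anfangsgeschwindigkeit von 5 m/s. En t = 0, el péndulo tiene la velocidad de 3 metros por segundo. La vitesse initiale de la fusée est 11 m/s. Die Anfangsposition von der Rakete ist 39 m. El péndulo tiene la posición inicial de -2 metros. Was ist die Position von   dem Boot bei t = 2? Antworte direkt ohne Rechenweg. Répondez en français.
x(2) = 499.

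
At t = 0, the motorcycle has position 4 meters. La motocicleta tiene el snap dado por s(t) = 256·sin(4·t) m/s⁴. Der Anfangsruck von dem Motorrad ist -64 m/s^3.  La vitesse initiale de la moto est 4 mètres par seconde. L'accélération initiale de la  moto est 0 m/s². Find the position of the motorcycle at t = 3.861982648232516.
To find the answer, we compute 4 antiderivatives of s(t) = 256·sin(4·t). The antiderivative of snap is jerk. Using j(0) = -64, we get j(t) = -64·cos(4·t). The antiderivative of jerk is acceleration. Using a(0) = 0, we get a(t) = -16·sin(4·t). The integral of acceleration is velocity. Using v(0) = 4, we get v(t) = 4·cos(4·t). The integral of velocity, with x(0) = 4, gives position: x(t) = sin(4·t) + 4. Using x(t) = sin(4·t) + 4 and substituting t = 3.861982648232516, we find x = 4.25711212856572.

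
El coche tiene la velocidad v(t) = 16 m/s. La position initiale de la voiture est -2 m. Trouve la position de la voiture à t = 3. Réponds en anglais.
To find the answer, we compute 1 antiderivative of v(t) = 16. The integral of velocity, with x(0) = -2, gives position: x(t) = 16·t - 2. Using x(t) = 16·t - 2 and substituting t = 3, we find x = 46.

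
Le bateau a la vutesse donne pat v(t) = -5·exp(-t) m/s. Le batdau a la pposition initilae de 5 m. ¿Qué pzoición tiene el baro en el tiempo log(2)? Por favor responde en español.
Necesitamos integrar nuestra ecuación de la velocidad v(t) = -5·exp(-t) 1 vez. La antiderivada de la velocidad, con x(0) = 5, da la posición: x(t) = 5·exp(-t). De la ecuación de la posición x(t) = 5·exp(-t), sustituimos t = log(2) para obtener x = 5/2.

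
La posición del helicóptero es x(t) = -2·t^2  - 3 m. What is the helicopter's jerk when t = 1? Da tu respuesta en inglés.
We must differentiate our position equation x(t) = -2·t^2 - 3 3 times. Taking d/dt of x(t), we find v(t) = -4·t. The derivative of velocity gives acceleration: a(t) = -4. Taking d/dt of a(t), we find j(t) = 0. From the given jerk equation j(t) = 0, we substitute t = 1 to get j = 0.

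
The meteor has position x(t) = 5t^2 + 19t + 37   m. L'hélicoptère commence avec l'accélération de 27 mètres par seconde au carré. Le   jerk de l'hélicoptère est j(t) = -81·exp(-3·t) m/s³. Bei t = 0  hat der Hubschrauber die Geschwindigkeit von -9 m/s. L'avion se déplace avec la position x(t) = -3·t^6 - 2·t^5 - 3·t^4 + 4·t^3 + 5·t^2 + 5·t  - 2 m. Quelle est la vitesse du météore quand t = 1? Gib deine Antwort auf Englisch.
To solve this, we need to take 1 derivative of our position equation x(t) = 5·t^2 + 19·t + 37. Differentiating position, we get velocity: v(t) = 10·t + 19. We have velocity v(t) = 10·t + 19. Substituting t = 1: v(1) = 29.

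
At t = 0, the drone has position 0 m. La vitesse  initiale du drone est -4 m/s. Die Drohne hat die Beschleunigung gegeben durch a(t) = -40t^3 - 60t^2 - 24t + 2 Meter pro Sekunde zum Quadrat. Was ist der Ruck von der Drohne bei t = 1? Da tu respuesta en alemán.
Um dies zu lösen, müssen wir 1 Ableitung unserer Gleichung für die Beschleunigung a(t) = -40·t^3 - 60·t^2 - 24·t + 2 nehmen. Mit d/dt von a(t) finden wir j(t) = -120·t^2 - 120·t - 24. Aus der Gleichung für den Ruck j(t) = -120·t^2 - 120·t - 24, setzen wir t = 1 ein und erhalten j = -264.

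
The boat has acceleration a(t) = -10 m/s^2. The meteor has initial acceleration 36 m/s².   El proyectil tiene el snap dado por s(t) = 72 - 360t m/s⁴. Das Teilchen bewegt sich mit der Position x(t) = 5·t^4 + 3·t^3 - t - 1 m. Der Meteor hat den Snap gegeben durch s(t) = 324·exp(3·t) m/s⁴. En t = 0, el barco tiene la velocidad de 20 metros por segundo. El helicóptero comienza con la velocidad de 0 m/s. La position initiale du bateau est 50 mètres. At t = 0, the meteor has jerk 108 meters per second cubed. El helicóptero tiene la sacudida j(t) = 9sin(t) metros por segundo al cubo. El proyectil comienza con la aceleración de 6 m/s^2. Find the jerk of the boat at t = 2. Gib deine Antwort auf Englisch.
Starting from acceleration a(t) = -10, we take 1 derivative. The derivative of acceleration gives jerk: j(t) = 0. From the given jerk equation j(t) = 0, we substitute t = 2 to get j = 0.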